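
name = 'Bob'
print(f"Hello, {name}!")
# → Hello, Bob!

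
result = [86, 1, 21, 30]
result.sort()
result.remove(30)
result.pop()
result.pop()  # 21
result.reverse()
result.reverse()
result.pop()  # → 1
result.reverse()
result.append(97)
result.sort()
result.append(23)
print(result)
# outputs [97, 23]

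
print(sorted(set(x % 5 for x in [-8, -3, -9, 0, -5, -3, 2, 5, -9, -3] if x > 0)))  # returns [0, 2]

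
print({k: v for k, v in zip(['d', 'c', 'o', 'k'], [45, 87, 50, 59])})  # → {'d': 45, 'c': 87, 'o': 50, 'k': 59}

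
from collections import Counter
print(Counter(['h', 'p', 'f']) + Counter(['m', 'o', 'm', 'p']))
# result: Counter({'p': 2, 'm': 2, 'h': 1, 'f': 1, 'o': 1})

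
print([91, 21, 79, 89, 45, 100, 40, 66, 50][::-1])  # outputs [50, 66, 40, 100, 45, 89, 79, 21, 91]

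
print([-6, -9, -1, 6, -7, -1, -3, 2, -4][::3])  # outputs [-6, 6, -3]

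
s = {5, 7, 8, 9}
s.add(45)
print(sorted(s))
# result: [5, 7, 8, 9, 45]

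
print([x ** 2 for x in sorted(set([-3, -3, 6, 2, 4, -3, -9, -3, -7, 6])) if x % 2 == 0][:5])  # [4, 16, 36]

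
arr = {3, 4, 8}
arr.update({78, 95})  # {3, 4, 8, 78, 95}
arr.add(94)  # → {3, 4, 8, 78, 94, 95}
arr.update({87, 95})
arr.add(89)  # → {3, 4, 8, 78, 87, 89, 94, 95}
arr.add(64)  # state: {3, 4, 8, 64, 78, 87, 89, 94, 95}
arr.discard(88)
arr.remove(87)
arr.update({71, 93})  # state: {3, 4, 8, 64, 71, 78, 89, 93, 94, 95}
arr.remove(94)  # {3, 4, 8, 64, 71, 78, 89, 93, 95}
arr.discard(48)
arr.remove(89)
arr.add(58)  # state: {3, 4, 8, 58, 64, 71, 78, 93, 95}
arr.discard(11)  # {3, 4, 8, 58, 64, 71, 78, 93, 95}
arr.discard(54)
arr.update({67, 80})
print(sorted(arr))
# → [3, 4, 8, 58, 64, 67, 71, 78, 80, 93, 95]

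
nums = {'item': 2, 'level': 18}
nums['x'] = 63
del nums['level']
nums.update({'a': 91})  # {'item': 2, 'x': 63, 'a': 91}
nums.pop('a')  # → 91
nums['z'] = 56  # {'item': 2, 'x': 63, 'z': 56}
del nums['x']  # {'item': 2, 'z': 56}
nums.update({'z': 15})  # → {'item': 2, 'z': 15}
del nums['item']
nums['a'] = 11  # {'z': 15, 'a': 11}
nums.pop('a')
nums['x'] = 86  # {'z': 15, 'x': 86}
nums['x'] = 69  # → {'z': 15, 'x': 69}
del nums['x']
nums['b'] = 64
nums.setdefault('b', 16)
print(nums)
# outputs {'z': 15, 'b': 64}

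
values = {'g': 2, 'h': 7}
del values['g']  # {'h': 7}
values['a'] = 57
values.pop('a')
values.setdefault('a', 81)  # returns 81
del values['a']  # {'h': 7}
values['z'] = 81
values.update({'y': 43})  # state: {'h': 7, 'z': 81, 'y': 43}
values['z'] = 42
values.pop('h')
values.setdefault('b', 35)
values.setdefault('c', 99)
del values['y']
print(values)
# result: {'z': 42, 'b': 35, 'c': 99}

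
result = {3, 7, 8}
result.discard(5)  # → {3, 7, 8}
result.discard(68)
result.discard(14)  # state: {3, 7, 8}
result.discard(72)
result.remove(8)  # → {3, 7}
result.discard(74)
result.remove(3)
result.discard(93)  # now {7}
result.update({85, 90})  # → {7, 85, 90}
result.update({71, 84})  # {7, 71, 84, 85, 90}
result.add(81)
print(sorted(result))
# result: [7, 71, 81, 84, 85, 90]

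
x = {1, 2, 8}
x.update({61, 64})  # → {1, 2, 8, 61, 64}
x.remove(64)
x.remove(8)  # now {1, 2, 61}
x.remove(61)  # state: {1, 2}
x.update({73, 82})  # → {1, 2, 73, 82}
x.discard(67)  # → {1, 2, 73, 82}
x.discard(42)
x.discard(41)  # {1, 2, 73, 82}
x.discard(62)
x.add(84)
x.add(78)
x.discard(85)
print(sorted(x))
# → [1, 2, 73, 78, 82, 84]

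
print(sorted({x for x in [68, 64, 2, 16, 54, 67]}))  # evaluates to [2, 16, 54, 64, 67, 68]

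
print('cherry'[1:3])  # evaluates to he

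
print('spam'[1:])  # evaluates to pam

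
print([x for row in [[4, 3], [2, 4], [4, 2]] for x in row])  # [4, 3, 2, 4, 4, 2]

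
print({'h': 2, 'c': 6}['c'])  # 6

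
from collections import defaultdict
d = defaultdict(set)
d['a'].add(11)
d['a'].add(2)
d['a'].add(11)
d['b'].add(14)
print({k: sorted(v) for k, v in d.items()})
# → {'a': [2, 11], 'b': [14]}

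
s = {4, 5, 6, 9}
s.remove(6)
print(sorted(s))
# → [4, 5, 9]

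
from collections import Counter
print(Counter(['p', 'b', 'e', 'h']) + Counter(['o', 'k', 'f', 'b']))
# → Counter({'b': 2, 'p': 1, 'e': 1, 'h': 1, 'o': 1, 'k': 1, 'f': 1})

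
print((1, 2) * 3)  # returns (1, 2, 1, 2, 1, 2)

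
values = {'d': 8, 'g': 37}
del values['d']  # {'g': 37}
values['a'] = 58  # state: {'g': 37, 'a': 58}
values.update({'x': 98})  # {'g': 37, 'a': 58, 'x': 98}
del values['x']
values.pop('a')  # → 58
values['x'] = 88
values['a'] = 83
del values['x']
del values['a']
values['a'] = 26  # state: {'g': 37, 'a': 26}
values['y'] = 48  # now {'g': 37, 'a': 26, 'y': 48}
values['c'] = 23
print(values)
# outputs {'g': 37, 'a': 26, 'y': 48, 'c': 23}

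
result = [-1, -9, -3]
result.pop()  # -3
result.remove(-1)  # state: [-9]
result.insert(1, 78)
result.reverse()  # [78, -9]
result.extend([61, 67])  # [78, -9, 61, 67]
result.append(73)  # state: [78, -9, 61, 67, 73]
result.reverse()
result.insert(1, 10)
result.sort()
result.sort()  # [-9, 10, 61, 67, 73, 78]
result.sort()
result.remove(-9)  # [10, 61, 67, 73, 78]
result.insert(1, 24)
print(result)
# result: [10, 24, 61, 67, 73, 78]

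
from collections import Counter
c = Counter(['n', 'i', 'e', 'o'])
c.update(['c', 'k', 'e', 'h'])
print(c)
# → Counter({'e': 2, 'n': 1, 'i': 1, 'o': 1, 'c': 1, 'k': 1, 'h': 1})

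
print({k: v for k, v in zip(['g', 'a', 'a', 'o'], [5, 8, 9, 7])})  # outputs {'g': 5, 'a': 9, 'o': 7}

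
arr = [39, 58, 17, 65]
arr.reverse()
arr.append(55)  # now [65, 17, 58, 39, 55]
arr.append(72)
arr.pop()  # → 72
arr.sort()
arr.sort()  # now [17, 39, 55, 58, 65]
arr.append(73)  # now [17, 39, 55, 58, 65, 73]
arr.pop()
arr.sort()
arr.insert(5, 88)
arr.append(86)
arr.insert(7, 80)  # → [17, 39, 55, 58, 65, 88, 86, 80]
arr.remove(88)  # [17, 39, 55, 58, 65, 86, 80]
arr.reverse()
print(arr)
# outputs [80, 86, 65, 58, 55, 39, 17]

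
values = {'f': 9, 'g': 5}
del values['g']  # {'f': 9}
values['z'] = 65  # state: {'f': 9, 'z': 65}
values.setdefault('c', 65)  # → 65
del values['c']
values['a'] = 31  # {'f': 9, 'z': 65, 'a': 31}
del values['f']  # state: {'z': 65, 'a': 31}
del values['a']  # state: {'z': 65}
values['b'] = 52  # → {'z': 65, 'b': 52}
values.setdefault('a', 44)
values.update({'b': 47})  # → {'z': 65, 'b': 47, 'a': 44}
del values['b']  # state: {'z': 65, 'a': 44}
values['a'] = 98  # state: {'z': 65, 'a': 98}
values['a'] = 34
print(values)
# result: {'z': 65, 'a': 34}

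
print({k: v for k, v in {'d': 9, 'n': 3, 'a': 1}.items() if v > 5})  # {'d': 9}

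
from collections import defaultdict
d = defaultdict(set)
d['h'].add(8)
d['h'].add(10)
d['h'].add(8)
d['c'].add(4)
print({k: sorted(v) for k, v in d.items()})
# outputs {'h': [8, 10], 'c': [4]}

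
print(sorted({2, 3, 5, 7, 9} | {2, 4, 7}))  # [2, 3, 4, 5, 7, 9]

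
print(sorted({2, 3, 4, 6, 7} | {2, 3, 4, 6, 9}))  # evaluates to [2, 3, 4, 6, 7, 9]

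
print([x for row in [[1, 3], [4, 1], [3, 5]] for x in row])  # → [1, 3, 4, 1, 3, 5]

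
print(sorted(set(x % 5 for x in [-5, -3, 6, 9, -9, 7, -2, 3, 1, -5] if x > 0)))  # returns [1, 2, 3, 4]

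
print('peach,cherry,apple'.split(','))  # ['peach', 'cherry', 'apple']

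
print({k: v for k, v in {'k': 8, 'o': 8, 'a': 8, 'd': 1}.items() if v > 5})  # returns {'k': 8, 'o': 8, 'a': 8}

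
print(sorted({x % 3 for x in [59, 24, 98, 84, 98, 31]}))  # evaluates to [0, 1, 2]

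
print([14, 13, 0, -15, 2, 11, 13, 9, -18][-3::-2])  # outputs [13, 2, 0, 14]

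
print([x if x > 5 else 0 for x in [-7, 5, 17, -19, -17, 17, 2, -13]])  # [0, 0, 17, 0, 0, 17, 0, 0]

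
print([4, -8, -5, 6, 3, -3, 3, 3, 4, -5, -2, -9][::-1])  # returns [-9, -2, -5, 4, 3, 3, -3, 3, 6, -5, -8, 4]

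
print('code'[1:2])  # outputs o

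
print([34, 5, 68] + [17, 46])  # [34, 5, 68, 17, 46]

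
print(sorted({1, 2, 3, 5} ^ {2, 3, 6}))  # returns [1, 5, 6]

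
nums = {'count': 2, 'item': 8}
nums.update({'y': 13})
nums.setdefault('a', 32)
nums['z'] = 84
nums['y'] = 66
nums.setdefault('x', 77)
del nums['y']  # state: {'count': 2, 'item': 8, 'a': 32, 'z': 84, 'x': 77}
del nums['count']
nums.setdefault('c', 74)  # 74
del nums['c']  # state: {'item': 8, 'a': 32, 'z': 84, 'x': 77}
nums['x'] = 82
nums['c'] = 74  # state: {'item': 8, 'a': 32, 'z': 84, 'x': 82, 'c': 74}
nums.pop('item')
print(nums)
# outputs {'a': 32, 'z': 84, 'x': 82, 'c': 74}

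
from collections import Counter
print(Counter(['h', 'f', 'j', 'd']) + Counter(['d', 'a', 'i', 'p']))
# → Counter({'d': 2, 'h': 1, 'f': 1, 'j': 1, 'a': 1, 'i': 1, 'p': 1})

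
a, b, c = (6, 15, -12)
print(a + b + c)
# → 9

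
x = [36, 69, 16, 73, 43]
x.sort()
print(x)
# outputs [16, 36, 43, 69, 73]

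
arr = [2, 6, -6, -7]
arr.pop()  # -7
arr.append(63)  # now [2, 6, -6, 63]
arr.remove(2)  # [6, -6, 63]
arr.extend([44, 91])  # [6, -6, 63, 44, 91]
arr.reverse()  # [91, 44, 63, -6, 6]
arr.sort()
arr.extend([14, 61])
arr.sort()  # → [-6, 6, 14, 44, 61, 63, 91]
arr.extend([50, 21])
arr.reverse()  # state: [21, 50, 91, 63, 61, 44, 14, 6, -6]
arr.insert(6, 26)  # [21, 50, 91, 63, 61, 44, 26, 14, 6, -6]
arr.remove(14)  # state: [21, 50, 91, 63, 61, 44, 26, 6, -6]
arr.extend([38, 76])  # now [21, 50, 91, 63, 61, 44, 26, 6, -6, 38, 76]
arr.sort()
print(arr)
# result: [-6, 6, 21, 26, 38, 44, 50, 61, 63, 76, 91]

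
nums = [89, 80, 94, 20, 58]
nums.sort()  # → [20, 58, 80, 89, 94]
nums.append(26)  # [20, 58, 80, 89, 94, 26]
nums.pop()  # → 26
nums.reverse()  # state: [94, 89, 80, 58, 20]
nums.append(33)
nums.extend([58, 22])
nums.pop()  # 22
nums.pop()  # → 58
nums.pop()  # 33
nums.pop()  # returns 20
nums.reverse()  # [58, 80, 89, 94]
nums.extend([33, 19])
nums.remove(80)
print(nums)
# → [58, 89, 94, 33, 19]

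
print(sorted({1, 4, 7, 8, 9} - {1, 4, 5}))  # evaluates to [7, 8, 9]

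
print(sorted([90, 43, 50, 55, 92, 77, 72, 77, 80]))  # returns [43, 50, 55, 72, 77, 77, 80, 90, 92]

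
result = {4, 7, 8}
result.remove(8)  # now {4, 7}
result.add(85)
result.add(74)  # {4, 7, 74, 85}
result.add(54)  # {4, 7, 54, 74, 85}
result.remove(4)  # {7, 54, 74, 85}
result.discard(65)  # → {7, 54, 74, 85}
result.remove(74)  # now {7, 54, 85}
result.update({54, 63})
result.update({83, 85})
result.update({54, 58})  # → {7, 54, 58, 63, 83, 85}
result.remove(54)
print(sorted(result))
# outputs [7, 58, 63, 83, 85]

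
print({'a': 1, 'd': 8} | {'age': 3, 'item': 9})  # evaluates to {'a': 1, 'd': 8, 'age': 3, 'item': 9}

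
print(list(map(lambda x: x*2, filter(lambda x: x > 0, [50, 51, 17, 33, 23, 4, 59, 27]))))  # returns [100, 102, 34, 66, 46, 8, 118, 54]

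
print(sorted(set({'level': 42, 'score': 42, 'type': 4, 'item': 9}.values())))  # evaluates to [4, 9, 42]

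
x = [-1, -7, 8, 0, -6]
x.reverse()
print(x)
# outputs [-6, 0, 8, -7, -1]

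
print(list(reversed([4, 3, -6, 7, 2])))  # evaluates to [2, 7, -6, 3, 4]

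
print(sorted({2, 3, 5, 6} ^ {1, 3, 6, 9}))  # [1, 2, 5, 9]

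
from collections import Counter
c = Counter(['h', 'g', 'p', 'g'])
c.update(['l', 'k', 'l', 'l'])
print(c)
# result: Counter({'l': 3, 'g': 2, 'h': 1, 'p': 1, 'k': 1})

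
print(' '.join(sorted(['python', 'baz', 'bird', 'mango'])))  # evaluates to baz bird mango python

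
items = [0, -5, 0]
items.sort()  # [-5, 0, 0]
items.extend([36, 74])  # [-5, 0, 0, 36, 74]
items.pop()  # 74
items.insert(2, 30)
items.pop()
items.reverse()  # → [0, 30, 0, -5]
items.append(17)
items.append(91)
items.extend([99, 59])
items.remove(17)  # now [0, 30, 0, -5, 91, 99, 59]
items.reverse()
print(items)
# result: [59, 99, 91, -5, 0, 30, 0]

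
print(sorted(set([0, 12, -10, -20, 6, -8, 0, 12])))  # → [-20, -10, -8, 0, 6, 12]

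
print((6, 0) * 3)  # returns (6, 0, 6, 0, 6, 0)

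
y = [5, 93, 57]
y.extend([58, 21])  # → [5, 93, 57, 58, 21]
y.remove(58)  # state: [5, 93, 57, 21]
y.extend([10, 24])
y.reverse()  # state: [24, 10, 21, 57, 93, 5]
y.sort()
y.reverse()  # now [93, 57, 24, 21, 10, 5]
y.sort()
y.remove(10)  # [5, 21, 24, 57, 93]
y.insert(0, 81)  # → [81, 5, 21, 24, 57, 93]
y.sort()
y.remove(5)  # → [21, 24, 57, 81, 93]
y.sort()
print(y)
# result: [21, 24, 57, 81, 93]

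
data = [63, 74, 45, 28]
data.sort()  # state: [28, 45, 63, 74]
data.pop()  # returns 74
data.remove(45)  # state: [28, 63]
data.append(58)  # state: [28, 63, 58]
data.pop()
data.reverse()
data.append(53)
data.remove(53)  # [63, 28]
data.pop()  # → 28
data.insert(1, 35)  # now [63, 35]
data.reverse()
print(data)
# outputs [35, 63]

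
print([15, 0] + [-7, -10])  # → [15, 0, -7, -10]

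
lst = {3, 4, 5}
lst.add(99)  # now {3, 4, 5, 99}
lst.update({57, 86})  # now {3, 4, 5, 57, 86, 99}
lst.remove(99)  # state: {3, 4, 5, 57, 86}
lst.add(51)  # {3, 4, 5, 51, 57, 86}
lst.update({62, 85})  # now {3, 4, 5, 51, 57, 62, 85, 86}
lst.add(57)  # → {3, 4, 5, 51, 57, 62, 85, 86}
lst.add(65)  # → {3, 4, 5, 51, 57, 62, 65, 85, 86}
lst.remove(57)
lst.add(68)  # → {3, 4, 5, 51, 62, 65, 68, 85, 86}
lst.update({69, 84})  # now {3, 4, 5, 51, 62, 65, 68, 69, 84, 85, 86}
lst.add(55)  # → {3, 4, 5, 51, 55, 62, 65, 68, 69, 84, 85, 86}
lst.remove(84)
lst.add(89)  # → {3, 4, 5, 51, 55, 62, 65, 68, 69, 85, 86, 89}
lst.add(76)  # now {3, 4, 5, 51, 55, 62, 65, 68, 69, 76, 85, 86, 89}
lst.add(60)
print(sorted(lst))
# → [3, 4, 5, 51, 55, 60, 62, 65, 68, 69, 76, 85, 86, 89]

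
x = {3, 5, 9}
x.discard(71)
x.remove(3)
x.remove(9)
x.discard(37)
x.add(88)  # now {5, 88}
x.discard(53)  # {5, 88}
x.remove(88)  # {5}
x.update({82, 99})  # {5, 82, 99}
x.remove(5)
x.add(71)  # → {71, 82, 99}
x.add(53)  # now {53, 71, 82, 99}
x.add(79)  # {53, 71, 79, 82, 99}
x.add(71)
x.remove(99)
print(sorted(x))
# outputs [53, 71, 79, 82]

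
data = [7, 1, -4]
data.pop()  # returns -4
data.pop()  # 1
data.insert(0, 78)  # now [78, 7]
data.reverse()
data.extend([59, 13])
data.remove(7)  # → [78, 59, 13]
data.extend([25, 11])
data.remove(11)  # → [78, 59, 13, 25]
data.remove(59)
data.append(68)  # [78, 13, 25, 68]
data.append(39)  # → [78, 13, 25, 68, 39]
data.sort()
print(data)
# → [13, 25, 39, 68, 78]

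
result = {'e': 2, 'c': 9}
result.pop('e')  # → 2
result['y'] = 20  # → {'c': 9, 'y': 20}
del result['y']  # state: {'c': 9}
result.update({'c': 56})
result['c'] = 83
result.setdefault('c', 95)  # 83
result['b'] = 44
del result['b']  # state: {'c': 83}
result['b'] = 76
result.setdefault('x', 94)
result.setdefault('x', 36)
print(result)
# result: {'c': 83, 'b': 76, 'x': 94}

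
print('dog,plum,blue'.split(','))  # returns ['dog', 'plum', 'blue']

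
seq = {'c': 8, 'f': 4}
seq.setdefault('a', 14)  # 14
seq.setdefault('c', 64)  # 8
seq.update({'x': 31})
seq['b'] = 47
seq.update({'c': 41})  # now {'c': 41, 'f': 4, 'a': 14, 'x': 31, 'b': 47}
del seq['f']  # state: {'c': 41, 'a': 14, 'x': 31, 'b': 47}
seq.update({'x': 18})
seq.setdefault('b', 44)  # 47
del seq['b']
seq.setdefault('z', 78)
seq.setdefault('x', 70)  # 18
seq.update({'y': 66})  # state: {'c': 41, 'a': 14, 'x': 18, 'z': 78, 'y': 66}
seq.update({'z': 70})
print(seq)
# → {'c': 41, 'a': 14, 'x': 18, 'z': 70, 'y': 66}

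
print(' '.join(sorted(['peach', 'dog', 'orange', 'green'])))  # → dog green orange peach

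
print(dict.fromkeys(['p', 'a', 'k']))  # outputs {'p': None, 'a': None, 'k': None}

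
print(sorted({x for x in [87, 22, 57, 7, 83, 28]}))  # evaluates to [7, 22, 28, 57, 83, 87]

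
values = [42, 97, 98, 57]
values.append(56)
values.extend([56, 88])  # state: [42, 97, 98, 57, 56, 56, 88]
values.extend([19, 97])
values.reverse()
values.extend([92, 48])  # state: [97, 19, 88, 56, 56, 57, 98, 97, 42, 92, 48]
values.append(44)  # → [97, 19, 88, 56, 56, 57, 98, 97, 42, 92, 48, 44]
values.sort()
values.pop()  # 98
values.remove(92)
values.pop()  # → 97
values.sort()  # [19, 42, 44, 48, 56, 56, 57, 88, 97]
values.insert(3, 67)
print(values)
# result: [19, 42, 44, 67, 48, 56, 56, 57, 88, 97]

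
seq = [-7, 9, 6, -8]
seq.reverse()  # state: [-8, 6, 9, -7]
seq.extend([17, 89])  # [-8, 6, 9, -7, 17, 89]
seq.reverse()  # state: [89, 17, -7, 9, 6, -8]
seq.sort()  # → [-8, -7, 6, 9, 17, 89]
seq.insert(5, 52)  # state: [-8, -7, 6, 9, 17, 52, 89]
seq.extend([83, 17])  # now [-8, -7, 6, 9, 17, 52, 89, 83, 17]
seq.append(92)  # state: [-8, -7, 6, 9, 17, 52, 89, 83, 17, 92]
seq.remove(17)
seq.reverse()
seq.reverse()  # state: [-8, -7, 6, 9, 52, 89, 83, 17, 92]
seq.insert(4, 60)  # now [-8, -7, 6, 9, 60, 52, 89, 83, 17, 92]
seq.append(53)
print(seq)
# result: [-8, -7, 6, 9, 60, 52, 89, 83, 17, 92, 53]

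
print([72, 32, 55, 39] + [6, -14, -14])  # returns [72, 32, 55, 39, 6, -14, -14]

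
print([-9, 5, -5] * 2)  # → [-9, 5, -5, -9, 5, -5]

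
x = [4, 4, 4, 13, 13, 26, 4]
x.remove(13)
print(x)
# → [4, 4, 4, 13, 26, 4]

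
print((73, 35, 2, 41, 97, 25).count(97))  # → 1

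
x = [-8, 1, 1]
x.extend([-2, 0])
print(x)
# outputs [-8, 1, 1, -2, 0]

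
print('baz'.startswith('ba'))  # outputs True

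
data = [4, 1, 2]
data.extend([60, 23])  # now [4, 1, 2, 60, 23]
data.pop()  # 23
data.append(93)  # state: [4, 1, 2, 60, 93]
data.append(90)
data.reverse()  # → [90, 93, 60, 2, 1, 4]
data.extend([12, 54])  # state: [90, 93, 60, 2, 1, 4, 12, 54]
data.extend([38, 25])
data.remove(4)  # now [90, 93, 60, 2, 1, 12, 54, 38, 25]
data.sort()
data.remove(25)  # [1, 2, 12, 38, 54, 60, 90, 93]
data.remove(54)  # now [1, 2, 12, 38, 60, 90, 93]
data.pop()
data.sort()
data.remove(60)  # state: [1, 2, 12, 38, 90]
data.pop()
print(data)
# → [1, 2, 12, 38]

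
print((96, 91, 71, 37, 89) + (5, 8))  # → (96, 91, 71, 37, 89, 5, 8)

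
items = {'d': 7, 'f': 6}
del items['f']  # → {'d': 7}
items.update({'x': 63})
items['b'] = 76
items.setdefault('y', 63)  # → 63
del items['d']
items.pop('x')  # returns 63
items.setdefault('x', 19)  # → 19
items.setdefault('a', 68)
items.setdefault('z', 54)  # 54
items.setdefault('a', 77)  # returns 68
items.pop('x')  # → 19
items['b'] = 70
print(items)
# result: {'b': 70, 'y': 63, 'a': 68, 'z': 54}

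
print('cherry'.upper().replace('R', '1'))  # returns CHE11Y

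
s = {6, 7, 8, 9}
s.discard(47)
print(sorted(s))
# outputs [6, 7, 8, 9]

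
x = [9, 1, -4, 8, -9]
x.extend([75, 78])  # [9, 1, -4, 8, -9, 75, 78]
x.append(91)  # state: [9, 1, -4, 8, -9, 75, 78, 91]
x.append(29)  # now [9, 1, -4, 8, -9, 75, 78, 91, 29]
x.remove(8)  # [9, 1, -4, -9, 75, 78, 91, 29]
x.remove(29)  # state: [9, 1, -4, -9, 75, 78, 91]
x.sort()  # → [-9, -4, 1, 9, 75, 78, 91]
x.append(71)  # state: [-9, -4, 1, 9, 75, 78, 91, 71]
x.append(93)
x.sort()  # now [-9, -4, 1, 9, 71, 75, 78, 91, 93]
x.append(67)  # [-9, -4, 1, 9, 71, 75, 78, 91, 93, 67]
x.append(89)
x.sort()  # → [-9, -4, 1, 9, 67, 71, 75, 78, 89, 91, 93]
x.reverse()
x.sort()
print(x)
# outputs [-9, -4, 1, 9, 67, 71, 75, 78, 89, 91, 93]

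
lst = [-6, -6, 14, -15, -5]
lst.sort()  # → [-15, -6, -6, -5, 14]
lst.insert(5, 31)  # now [-15, -6, -6, -5, 14, 31]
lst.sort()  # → [-15, -6, -6, -5, 14, 31]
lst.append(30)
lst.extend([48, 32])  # [-15, -6, -6, -5, 14, 31, 30, 48, 32]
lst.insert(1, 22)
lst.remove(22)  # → [-15, -6, -6, -5, 14, 31, 30, 48, 32]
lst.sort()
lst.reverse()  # [48, 32, 31, 30, 14, -5, -6, -6, -15]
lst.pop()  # -15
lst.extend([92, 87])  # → [48, 32, 31, 30, 14, -5, -6, -6, 92, 87]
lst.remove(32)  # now [48, 31, 30, 14, -5, -6, -6, 92, 87]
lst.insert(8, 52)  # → [48, 31, 30, 14, -5, -6, -6, 92, 52, 87]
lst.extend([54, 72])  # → [48, 31, 30, 14, -5, -6, -6, 92, 52, 87, 54, 72]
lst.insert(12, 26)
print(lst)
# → [48, 31, 30, 14, -5, -6, -6, 92, 52, 87, 54, 72, 26]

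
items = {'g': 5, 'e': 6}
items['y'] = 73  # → {'g': 5, 'e': 6, 'y': 73}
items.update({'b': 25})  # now {'g': 5, 'e': 6, 'y': 73, 'b': 25}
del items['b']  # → {'g': 5, 'e': 6, 'y': 73}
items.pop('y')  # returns 73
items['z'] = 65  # {'g': 5, 'e': 6, 'z': 65}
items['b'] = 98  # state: {'g': 5, 'e': 6, 'z': 65, 'b': 98}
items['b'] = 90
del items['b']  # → {'g': 5, 'e': 6, 'z': 65}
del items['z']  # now {'g': 5, 'e': 6}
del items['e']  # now {'g': 5}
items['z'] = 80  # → {'g': 5, 'z': 80}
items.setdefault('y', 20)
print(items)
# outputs {'g': 5, 'z': 80, 'y': 20}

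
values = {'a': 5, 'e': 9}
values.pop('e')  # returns 9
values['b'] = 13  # {'a': 5, 'b': 13}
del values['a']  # {'b': 13}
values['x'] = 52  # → {'b': 13, 'x': 52}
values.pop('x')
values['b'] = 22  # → {'b': 22}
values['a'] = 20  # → {'b': 22, 'a': 20}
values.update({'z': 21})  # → {'b': 22, 'a': 20, 'z': 21}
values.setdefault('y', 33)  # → 33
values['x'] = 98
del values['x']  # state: {'b': 22, 'a': 20, 'z': 21, 'y': 33}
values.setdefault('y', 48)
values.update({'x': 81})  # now {'b': 22, 'a': 20, 'z': 21, 'y': 33, 'x': 81}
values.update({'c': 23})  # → {'b': 22, 'a': 20, 'z': 21, 'y': 33, 'x': 81, 'c': 23}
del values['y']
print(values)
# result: {'b': 22, 'a': 20, 'z': 21, 'x': 81, 'c': 23}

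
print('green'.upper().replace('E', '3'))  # GR33N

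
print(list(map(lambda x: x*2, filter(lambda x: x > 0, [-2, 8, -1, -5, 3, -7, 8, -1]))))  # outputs [16, 6, 16]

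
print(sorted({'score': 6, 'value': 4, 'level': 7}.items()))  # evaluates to [('level', 7), ('score', 6), ('value', 4)]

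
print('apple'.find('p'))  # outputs 1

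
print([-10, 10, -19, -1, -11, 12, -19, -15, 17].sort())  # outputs None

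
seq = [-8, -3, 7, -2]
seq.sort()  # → [-8, -3, -2, 7]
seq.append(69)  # [-8, -3, -2, 7, 69]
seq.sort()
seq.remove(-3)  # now [-8, -2, 7, 69]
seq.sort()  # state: [-8, -2, 7, 69]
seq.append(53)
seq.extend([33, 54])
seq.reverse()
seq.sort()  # [-8, -2, 7, 33, 53, 54, 69]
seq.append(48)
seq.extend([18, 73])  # [-8, -2, 7, 33, 53, 54, 69, 48, 18, 73]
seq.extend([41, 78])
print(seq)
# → [-8, -2, 7, 33, 53, 54, 69, 48, 18, 73, 41, 78]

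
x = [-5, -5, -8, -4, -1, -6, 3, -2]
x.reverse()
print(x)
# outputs [-2, 3, -6, -1, -4, -8, -5, -5]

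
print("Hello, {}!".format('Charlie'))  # Hello, Charlie!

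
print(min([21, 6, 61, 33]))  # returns 6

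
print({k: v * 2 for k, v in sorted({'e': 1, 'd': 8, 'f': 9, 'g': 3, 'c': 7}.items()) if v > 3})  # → {'c': 14, 'd': 16, 'f': 18}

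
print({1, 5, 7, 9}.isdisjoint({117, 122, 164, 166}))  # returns True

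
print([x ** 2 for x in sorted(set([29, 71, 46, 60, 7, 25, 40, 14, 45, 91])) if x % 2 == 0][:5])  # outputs [196, 1600, 2116, 3600]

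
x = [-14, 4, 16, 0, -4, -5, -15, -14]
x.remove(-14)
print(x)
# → [4, 16, 0, -4, -5, -15, -14]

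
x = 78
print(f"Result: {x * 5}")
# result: Result: 390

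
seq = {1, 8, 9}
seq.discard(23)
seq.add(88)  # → {1, 8, 9, 88}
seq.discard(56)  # {1, 8, 9, 88}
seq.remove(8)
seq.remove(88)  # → {1, 9}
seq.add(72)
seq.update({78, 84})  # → {1, 9, 72, 78, 84}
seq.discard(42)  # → {1, 9, 72, 78, 84}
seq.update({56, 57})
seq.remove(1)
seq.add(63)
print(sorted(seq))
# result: [9, 56, 57, 63, 72, 78, 84]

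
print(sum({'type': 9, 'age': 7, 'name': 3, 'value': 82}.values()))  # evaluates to 101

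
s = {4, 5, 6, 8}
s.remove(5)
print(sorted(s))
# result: [4, 6, 8]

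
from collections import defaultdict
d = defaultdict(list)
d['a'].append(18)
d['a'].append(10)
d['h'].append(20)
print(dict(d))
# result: {'a': [18, 10], 'h': [20]}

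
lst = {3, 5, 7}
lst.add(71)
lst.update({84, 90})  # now {3, 5, 7, 71, 84, 90}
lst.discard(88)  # {3, 5, 7, 71, 84, 90}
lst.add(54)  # {3, 5, 7, 54, 71, 84, 90}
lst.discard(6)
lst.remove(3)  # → {5, 7, 54, 71, 84, 90}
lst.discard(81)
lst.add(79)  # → {5, 7, 54, 71, 79, 84, 90}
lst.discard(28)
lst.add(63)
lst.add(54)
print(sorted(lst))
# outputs [5, 7, 54, 63, 71, 79, 84, 90]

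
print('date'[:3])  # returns dat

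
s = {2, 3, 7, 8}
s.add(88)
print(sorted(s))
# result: [2, 3, 7, 8, 88]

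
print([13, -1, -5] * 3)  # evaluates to [13, -1, -5, 13, -1, -5, 13, -1, -5]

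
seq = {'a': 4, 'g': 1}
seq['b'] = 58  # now {'a': 4, 'g': 1, 'b': 58}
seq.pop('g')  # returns 1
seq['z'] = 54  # {'a': 4, 'b': 58, 'z': 54}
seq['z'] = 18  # {'a': 4, 'b': 58, 'z': 18}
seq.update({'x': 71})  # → {'a': 4, 'b': 58, 'z': 18, 'x': 71}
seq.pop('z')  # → 18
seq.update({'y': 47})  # {'a': 4, 'b': 58, 'x': 71, 'y': 47}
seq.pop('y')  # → 47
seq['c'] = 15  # {'a': 4, 'b': 58, 'x': 71, 'c': 15}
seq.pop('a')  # 4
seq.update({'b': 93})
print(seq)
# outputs {'b': 93, 'x': 71, 'c': 15}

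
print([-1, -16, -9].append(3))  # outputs None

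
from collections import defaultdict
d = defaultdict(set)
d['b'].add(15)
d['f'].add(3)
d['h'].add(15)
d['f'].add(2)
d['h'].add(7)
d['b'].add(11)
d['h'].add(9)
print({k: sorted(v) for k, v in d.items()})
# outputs {'b': [11, 15], 'f': [2, 3], 'h': [7, 9, 15]}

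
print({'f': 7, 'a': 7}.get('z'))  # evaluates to None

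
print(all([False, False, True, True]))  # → False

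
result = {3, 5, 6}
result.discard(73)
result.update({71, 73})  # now {3, 5, 6, 71, 73}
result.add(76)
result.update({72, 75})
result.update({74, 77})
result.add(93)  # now {3, 5, 6, 71, 72, 73, 74, 75, 76, 77, 93}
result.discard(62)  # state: {3, 5, 6, 71, 72, 73, 74, 75, 76, 77, 93}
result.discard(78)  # {3, 5, 6, 71, 72, 73, 74, 75, 76, 77, 93}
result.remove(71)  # {3, 5, 6, 72, 73, 74, 75, 76, 77, 93}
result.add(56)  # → {3, 5, 6, 56, 72, 73, 74, 75, 76, 77, 93}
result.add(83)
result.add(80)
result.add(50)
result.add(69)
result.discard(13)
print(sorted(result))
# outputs [3, 5, 6, 50, 56, 69, 72, 73, 74, 75, 76, 77, 80, 83, 93]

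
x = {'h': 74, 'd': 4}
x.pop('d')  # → 4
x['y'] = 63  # {'h': 74, 'y': 63}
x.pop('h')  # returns 74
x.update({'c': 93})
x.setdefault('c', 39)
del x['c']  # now {'y': 63}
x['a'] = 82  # {'y': 63, 'a': 82}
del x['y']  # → {'a': 82}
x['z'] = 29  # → {'a': 82, 'z': 29}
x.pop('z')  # 29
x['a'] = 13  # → {'a': 13}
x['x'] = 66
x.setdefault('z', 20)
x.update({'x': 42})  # {'a': 13, 'x': 42, 'z': 20}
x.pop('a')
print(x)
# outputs {'x': 42, 'z': 20}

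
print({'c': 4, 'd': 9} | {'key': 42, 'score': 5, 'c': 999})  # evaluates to {'c': 999, 'd': 9, 'key': 42, 'score': 5}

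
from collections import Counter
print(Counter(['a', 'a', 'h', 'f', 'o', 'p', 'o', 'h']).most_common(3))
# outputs [('a', 2), ('h', 2), ('o', 2)]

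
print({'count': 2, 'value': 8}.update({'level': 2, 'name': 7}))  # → None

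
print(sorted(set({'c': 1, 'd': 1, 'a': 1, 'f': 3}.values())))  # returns [1, 3]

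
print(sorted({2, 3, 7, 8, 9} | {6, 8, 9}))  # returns [2, 3, 6, 7, 8, 9]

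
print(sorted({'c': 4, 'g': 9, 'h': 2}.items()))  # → [('c', 4), ('g', 9), ('h', 2)]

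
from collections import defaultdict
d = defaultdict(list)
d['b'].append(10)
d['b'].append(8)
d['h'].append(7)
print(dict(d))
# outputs {'b': [10, 8], 'h': [7]}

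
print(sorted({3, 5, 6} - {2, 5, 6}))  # [3]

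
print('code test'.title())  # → Code Test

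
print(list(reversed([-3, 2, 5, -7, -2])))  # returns [-2, -7, 5, 2, -3]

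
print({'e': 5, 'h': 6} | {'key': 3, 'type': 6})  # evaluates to {'e': 5, 'h': 6, 'key': 3, 'type': 6}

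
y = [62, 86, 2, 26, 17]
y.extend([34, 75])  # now [62, 86, 2, 26, 17, 34, 75]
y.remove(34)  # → [62, 86, 2, 26, 17, 75]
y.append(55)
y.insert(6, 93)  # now [62, 86, 2, 26, 17, 75, 93, 55]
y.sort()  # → [2, 17, 26, 55, 62, 75, 86, 93]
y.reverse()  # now [93, 86, 75, 62, 55, 26, 17, 2]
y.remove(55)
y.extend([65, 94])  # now [93, 86, 75, 62, 26, 17, 2, 65, 94]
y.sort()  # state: [2, 17, 26, 62, 65, 75, 86, 93, 94]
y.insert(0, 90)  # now [90, 2, 17, 26, 62, 65, 75, 86, 93, 94]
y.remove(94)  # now [90, 2, 17, 26, 62, 65, 75, 86, 93]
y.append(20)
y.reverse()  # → [20, 93, 86, 75, 65, 62, 26, 17, 2, 90]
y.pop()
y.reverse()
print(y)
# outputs [2, 17, 26, 62, 65, 75, 86, 93, 20]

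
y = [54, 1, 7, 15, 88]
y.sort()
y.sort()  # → [1, 7, 15, 54, 88]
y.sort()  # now [1, 7, 15, 54, 88]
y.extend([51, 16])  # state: [1, 7, 15, 54, 88, 51, 16]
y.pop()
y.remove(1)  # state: [7, 15, 54, 88, 51]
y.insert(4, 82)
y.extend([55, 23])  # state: [7, 15, 54, 88, 82, 51, 55, 23]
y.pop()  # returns 23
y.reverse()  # [55, 51, 82, 88, 54, 15, 7]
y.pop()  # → 7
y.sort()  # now [15, 51, 54, 55, 82, 88]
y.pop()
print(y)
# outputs [15, 51, 54, 55, 82]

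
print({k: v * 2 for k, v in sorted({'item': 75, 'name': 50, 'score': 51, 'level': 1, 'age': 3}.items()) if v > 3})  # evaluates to {'item': 150, 'name': 100, 'score': 102}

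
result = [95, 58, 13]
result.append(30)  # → [95, 58, 13, 30]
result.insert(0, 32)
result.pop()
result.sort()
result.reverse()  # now [95, 58, 32, 13]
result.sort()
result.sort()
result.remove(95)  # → [13, 32, 58]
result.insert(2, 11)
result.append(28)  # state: [13, 32, 11, 58, 28]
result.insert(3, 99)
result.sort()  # [11, 13, 28, 32, 58, 99]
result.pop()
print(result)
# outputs [11, 13, 28, 32, 58]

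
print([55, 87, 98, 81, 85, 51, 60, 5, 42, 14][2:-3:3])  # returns [98, 51]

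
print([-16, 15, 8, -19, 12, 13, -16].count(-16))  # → 2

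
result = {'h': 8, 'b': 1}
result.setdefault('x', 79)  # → 79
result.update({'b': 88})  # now {'h': 8, 'b': 88, 'x': 79}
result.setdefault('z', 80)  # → 80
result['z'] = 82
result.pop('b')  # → 88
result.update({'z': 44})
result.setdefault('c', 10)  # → 10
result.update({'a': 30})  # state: {'h': 8, 'x': 79, 'z': 44, 'c': 10, 'a': 30}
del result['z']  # {'h': 8, 'x': 79, 'c': 10, 'a': 30}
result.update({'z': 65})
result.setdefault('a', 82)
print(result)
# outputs {'h': 8, 'x': 79, 'c': 10, 'a': 30, 'z': 65}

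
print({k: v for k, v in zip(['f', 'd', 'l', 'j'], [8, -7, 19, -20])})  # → {'f': 8, 'd': -7, 'l': 19, 'j': -20}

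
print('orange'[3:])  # nge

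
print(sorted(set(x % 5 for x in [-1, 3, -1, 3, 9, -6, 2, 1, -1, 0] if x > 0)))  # [1, 2, 3, 4]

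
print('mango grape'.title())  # Mango Grape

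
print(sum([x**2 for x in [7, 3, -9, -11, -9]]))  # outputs 341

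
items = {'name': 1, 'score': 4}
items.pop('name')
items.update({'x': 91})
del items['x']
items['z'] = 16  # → {'score': 4, 'z': 16}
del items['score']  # {'z': 16}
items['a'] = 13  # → {'z': 16, 'a': 13}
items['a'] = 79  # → {'z': 16, 'a': 79}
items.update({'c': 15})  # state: {'z': 16, 'a': 79, 'c': 15}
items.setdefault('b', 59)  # 59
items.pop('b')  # 59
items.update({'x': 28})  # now {'z': 16, 'a': 79, 'c': 15, 'x': 28}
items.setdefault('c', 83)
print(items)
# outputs {'z': 16, 'a': 79, 'c': 15, 'x': 28}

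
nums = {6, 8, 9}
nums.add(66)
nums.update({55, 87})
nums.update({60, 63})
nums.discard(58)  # {6, 8, 9, 55, 60, 63, 66, 87}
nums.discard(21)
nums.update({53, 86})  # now {6, 8, 9, 53, 55, 60, 63, 66, 86, 87}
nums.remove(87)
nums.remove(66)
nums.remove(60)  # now {6, 8, 9, 53, 55, 63, 86}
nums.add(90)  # {6, 8, 9, 53, 55, 63, 86, 90}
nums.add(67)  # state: {6, 8, 9, 53, 55, 63, 67, 86, 90}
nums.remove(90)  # {6, 8, 9, 53, 55, 63, 67, 86}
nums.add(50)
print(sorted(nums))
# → [6, 8, 9, 50, 53, 55, 63, 67, 86]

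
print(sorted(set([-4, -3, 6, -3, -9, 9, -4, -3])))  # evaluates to [-9, -4, -3, 6, 9]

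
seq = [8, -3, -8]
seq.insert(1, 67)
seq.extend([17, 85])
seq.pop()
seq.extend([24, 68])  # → [8, 67, -3, -8, 17, 24, 68]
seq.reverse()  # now [68, 24, 17, -8, -3, 67, 8]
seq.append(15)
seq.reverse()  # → [15, 8, 67, -3, -8, 17, 24, 68]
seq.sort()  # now [-8, -3, 8, 15, 17, 24, 67, 68]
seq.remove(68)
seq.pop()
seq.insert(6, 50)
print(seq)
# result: [-8, -3, 8, 15, 17, 24, 50]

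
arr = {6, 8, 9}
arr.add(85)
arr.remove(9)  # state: {6, 8, 85}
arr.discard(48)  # {6, 8, 85}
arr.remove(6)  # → {8, 85}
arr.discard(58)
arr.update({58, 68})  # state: {8, 58, 68, 85}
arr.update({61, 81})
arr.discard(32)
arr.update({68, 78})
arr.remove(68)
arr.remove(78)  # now {8, 58, 61, 81, 85}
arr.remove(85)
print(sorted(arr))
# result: [8, 58, 61, 81]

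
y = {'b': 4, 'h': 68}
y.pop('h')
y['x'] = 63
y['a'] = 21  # {'b': 4, 'x': 63, 'a': 21}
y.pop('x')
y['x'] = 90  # {'b': 4, 'a': 21, 'x': 90}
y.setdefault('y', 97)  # 97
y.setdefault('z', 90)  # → 90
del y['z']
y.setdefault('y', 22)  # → 97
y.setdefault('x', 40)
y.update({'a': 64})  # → {'b': 4, 'a': 64, 'x': 90, 'y': 97}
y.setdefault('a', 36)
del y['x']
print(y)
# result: {'b': 4, 'a': 64, 'y': 97}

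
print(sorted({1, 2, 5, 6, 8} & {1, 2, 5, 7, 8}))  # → [1, 2, 5, 8]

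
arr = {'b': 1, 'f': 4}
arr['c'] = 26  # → {'b': 1, 'f': 4, 'c': 26}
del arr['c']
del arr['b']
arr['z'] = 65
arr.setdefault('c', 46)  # 46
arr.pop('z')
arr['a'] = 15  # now {'f': 4, 'c': 46, 'a': 15}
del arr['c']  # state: {'f': 4, 'a': 15}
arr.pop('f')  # 4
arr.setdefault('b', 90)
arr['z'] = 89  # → {'a': 15, 'b': 90, 'z': 89}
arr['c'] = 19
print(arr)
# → {'a': 15, 'b': 90, 'z': 89, 'c': 19}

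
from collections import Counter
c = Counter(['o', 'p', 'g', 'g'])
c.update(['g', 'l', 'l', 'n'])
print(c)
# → Counter({'g': 3, 'l': 2, 'o': 1, 'p': 1, 'n': 1})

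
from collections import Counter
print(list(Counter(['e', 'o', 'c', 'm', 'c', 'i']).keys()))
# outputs ['e', 'o', 'c', 'm', 'i']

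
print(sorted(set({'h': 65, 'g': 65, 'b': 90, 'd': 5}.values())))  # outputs [5, 65, 90]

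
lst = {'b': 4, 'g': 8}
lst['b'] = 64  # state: {'b': 64, 'g': 8}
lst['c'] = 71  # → {'b': 64, 'g': 8, 'c': 71}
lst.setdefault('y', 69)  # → 69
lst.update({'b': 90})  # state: {'b': 90, 'g': 8, 'c': 71, 'y': 69}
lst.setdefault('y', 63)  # 69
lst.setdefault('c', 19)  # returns 71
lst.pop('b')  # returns 90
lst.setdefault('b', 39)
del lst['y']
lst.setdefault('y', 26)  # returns 26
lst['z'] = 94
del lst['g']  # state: {'c': 71, 'b': 39, 'y': 26, 'z': 94}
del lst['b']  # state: {'c': 71, 'y': 26, 'z': 94}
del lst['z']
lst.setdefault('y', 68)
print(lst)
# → {'c': 71, 'y': 26}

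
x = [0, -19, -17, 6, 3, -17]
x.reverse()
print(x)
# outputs [-17, 3, 6, -17, -19, 0]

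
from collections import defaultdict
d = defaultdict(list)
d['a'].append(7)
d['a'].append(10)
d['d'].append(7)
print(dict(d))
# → {'a': [7, 10], 'd': [7]}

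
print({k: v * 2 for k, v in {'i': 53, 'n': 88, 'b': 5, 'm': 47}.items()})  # {'i': 106, 'n': 176, 'b': 10, 'm': 94}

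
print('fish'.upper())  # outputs FISH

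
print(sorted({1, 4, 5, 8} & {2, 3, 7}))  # []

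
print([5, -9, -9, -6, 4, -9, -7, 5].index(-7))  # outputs 6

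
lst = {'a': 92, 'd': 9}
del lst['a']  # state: {'d': 9}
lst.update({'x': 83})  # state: {'d': 9, 'x': 83}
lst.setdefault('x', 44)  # 83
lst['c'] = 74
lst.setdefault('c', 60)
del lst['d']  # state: {'x': 83, 'c': 74}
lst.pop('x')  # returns 83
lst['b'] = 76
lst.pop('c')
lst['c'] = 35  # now {'b': 76, 'c': 35}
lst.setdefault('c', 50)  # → 35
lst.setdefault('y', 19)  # 19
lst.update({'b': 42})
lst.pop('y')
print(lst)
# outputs {'b': 42, 'c': 35}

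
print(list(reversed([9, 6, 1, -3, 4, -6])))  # [-6, 4, -3, 1, 6, 9]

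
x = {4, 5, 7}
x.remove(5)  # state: {4, 7}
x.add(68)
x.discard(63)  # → {4, 7, 68}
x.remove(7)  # {4, 68}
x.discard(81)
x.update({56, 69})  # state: {4, 56, 68, 69}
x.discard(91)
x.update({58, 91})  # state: {4, 56, 58, 68, 69, 91}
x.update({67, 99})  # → {4, 56, 58, 67, 68, 69, 91, 99}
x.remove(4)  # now {56, 58, 67, 68, 69, 91, 99}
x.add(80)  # {56, 58, 67, 68, 69, 80, 91, 99}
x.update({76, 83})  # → {56, 58, 67, 68, 69, 76, 80, 83, 91, 99}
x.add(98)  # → {56, 58, 67, 68, 69, 76, 80, 83, 91, 98, 99}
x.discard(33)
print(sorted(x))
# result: [56, 58, 67, 68, 69, 76, 80, 83, 91, 98, 99]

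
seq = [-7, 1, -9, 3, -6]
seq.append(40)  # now [-7, 1, -9, 3, -6, 40]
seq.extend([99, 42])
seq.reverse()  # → [42, 99, 40, -6, 3, -9, 1, -7]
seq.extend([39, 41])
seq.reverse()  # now [41, 39, -7, 1, -9, 3, -6, 40, 99, 42]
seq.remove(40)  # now [41, 39, -7, 1, -9, 3, -6, 99, 42]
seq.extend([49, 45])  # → [41, 39, -7, 1, -9, 3, -6, 99, 42, 49, 45]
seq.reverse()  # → [45, 49, 42, 99, -6, 3, -9, 1, -7, 39, 41]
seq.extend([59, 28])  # [45, 49, 42, 99, -6, 3, -9, 1, -7, 39, 41, 59, 28]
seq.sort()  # [-9, -7, -6, 1, 3, 28, 39, 41, 42, 45, 49, 59, 99]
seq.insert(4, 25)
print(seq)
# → [-9, -7, -6, 1, 25, 3, 28, 39, 41, 42, 45, 49, 59, 99]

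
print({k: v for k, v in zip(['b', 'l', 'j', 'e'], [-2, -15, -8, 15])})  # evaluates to {'b': -2, 'l': -15, 'j': -8, 'e': 15}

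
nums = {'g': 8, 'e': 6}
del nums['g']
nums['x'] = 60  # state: {'e': 6, 'x': 60}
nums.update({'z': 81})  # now {'e': 6, 'x': 60, 'z': 81}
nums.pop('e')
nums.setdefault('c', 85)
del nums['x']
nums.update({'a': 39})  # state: {'z': 81, 'c': 85, 'a': 39}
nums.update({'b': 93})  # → {'z': 81, 'c': 85, 'a': 39, 'b': 93}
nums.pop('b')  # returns 93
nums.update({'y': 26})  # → {'z': 81, 'c': 85, 'a': 39, 'y': 26}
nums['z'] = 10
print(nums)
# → {'z': 10, 'c': 85, 'a': 39, 'y': 26}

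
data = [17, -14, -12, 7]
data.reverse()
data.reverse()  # [17, -14, -12, 7]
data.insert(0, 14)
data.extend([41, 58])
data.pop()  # 58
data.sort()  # [-14, -12, 7, 14, 17, 41]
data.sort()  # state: [-14, -12, 7, 14, 17, 41]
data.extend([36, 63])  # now [-14, -12, 7, 14, 17, 41, 36, 63]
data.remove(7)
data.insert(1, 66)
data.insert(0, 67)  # [67, -14, 66, -12, 14, 17, 41, 36, 63]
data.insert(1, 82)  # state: [67, 82, -14, 66, -12, 14, 17, 41, 36, 63]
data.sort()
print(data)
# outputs [-14, -12, 14, 17, 36, 41, 63, 66, 67, 82]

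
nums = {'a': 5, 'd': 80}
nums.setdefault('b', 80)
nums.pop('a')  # 5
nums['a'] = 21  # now {'d': 80, 'b': 80, 'a': 21}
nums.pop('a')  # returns 21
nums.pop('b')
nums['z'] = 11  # {'d': 80, 'z': 11}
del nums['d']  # {'z': 11}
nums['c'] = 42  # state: {'z': 11, 'c': 42}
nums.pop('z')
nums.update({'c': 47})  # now {'c': 47}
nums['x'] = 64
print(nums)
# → {'c': 47, 'x': 64}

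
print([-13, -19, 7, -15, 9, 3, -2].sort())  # None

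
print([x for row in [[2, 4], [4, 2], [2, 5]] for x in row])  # [2, 4, 4, 2, 2, 5]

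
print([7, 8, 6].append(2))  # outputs None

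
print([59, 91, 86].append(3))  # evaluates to None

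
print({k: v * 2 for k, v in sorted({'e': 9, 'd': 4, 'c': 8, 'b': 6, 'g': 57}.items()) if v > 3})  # {'b': 12, 'c': 16, 'd': 8, 'e': 18, 'g': 114}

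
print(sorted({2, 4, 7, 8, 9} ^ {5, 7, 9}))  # [2, 4, 5, 8]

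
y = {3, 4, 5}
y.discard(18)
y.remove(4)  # {3, 5}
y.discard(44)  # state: {3, 5}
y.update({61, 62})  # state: {3, 5, 61, 62}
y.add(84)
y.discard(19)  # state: {3, 5, 61, 62, 84}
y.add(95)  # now {3, 5, 61, 62, 84, 95}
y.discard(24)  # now {3, 5, 61, 62, 84, 95}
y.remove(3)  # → {5, 61, 62, 84, 95}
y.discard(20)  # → {5, 61, 62, 84, 95}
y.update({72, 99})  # {5, 61, 62, 72, 84, 95, 99}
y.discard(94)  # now {5, 61, 62, 72, 84, 95, 99}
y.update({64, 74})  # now {5, 61, 62, 64, 72, 74, 84, 95, 99}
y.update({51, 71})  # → {5, 51, 61, 62, 64, 71, 72, 74, 84, 95, 99}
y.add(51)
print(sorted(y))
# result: [5, 51, 61, 62, 64, 71, 72, 74, 84, 95, 99]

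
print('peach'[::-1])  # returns hcaep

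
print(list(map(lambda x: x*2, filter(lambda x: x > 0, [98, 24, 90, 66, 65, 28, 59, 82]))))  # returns [196, 48, 180, 132, 130, 56, 118, 164]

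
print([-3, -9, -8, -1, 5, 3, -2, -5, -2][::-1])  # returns [-2, -5, -2, 3, 5, -1, -8, -9, -3]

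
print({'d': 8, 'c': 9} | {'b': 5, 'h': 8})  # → {'d': 8, 'c': 9, 'b': 5, 'h': 8}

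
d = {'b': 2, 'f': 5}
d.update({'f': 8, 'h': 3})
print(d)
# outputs {'b': 2, 'f': 8, 'h': 3}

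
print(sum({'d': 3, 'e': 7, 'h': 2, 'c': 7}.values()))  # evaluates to 19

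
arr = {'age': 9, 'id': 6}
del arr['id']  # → {'age': 9}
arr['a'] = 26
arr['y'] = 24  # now {'age': 9, 'a': 26, 'y': 24}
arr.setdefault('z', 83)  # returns 83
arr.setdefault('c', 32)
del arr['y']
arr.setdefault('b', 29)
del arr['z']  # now {'age': 9, 'a': 26, 'c': 32, 'b': 29}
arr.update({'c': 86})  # {'age': 9, 'a': 26, 'c': 86, 'b': 29}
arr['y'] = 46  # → {'age': 9, 'a': 26, 'c': 86, 'b': 29, 'y': 46}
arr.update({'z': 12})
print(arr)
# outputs {'age': 9, 'a': 26, 'c': 86, 'b': 29, 'y': 46, 'z': 12}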